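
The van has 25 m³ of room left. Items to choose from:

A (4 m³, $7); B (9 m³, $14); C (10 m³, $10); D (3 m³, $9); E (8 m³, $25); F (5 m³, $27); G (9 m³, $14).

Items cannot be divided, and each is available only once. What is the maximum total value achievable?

$75

Check high-value combinations within 25 m³:
- B+D+E+F: volume 9+3+8+5=25, value 14+9+25+27=75
- D+E+F+G: volume 3+8+5+9=25, value 9+25+27+14=75
- A+D+E+F: volume 4+3+8+5=20, value 7+9+25+27=68
Best: $75.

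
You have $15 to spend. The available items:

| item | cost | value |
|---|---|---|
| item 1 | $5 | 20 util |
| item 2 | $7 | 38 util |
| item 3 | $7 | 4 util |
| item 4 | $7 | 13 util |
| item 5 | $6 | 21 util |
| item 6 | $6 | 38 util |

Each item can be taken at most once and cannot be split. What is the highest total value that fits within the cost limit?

76 util

Check high-value combinations within $15:
- item 2+item 6: cost 7+6=13, value 38+38=76
- item 5+item 6: cost 6+6=12, value 21+38=59
- item 2+item 5: cost 7+6=13, value 38+21=59
- item 1+item 6: cost 5+6=11, value 20+38=58
Best: 76 util.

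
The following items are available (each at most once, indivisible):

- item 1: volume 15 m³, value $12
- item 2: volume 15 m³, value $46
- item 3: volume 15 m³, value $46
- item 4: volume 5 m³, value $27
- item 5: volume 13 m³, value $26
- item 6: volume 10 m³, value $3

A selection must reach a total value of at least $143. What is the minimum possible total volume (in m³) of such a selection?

Subsets with value ≥ 143, sorted by total volume:
- item 2+item 3+item 4+item 5: volume 48, value 145
- item 2+item 3+item 4+item 5+item 6: volume 58, value 148
- item 1+item 2+item 3+item 4+item 5: volume 63, value 157
Minimum volume: 48 m³.

48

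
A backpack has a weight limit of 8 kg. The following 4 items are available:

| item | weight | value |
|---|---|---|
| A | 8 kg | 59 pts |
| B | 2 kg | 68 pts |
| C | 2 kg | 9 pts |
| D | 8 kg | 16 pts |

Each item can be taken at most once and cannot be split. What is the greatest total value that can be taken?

77 pts

Check high-value combinations within 8 kg:
- B+C: weight 2+2=4, value 68+9=77
- B: weight 2, value 68
- A: weight 8, value 59
- D: weight 8, value 16
Best: 77 pts.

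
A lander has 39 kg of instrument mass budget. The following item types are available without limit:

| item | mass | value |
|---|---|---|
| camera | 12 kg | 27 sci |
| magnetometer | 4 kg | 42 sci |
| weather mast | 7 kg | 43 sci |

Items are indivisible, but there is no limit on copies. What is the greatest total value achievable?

379 sci

Best value-per-unit is magnetometer at 42/4; filling with it alone gives 9×42 = 378.
Optimal mix: 8×magnetometer + 1×weather mast → mass 39, value 379.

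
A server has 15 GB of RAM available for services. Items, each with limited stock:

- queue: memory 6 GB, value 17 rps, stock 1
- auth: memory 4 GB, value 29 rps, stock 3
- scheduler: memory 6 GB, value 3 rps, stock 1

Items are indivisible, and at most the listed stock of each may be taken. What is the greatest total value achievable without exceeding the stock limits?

87 rps

Top feasible selections:
- 3×auth: memory 12, value 87
- 1×queue + 2×auth: memory 14, value 75
- 2×auth + 1×scheduler: memory 14, value 61
Best: 87 rps.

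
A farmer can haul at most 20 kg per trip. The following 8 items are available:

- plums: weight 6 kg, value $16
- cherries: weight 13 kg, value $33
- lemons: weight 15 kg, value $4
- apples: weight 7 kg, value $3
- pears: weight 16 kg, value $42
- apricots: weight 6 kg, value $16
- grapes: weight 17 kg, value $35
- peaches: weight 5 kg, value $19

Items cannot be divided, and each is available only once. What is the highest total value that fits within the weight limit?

Check high-value combinations within 20 kg:
- cherries+peaches: weight 13+5=18, value 33+19=52
- plums+apricots+peaches: weight 6+6+5=17, value 16+16+19=51
- plums+cherries: weight 6+13=19, value 16+33=49
Best: $52.

$52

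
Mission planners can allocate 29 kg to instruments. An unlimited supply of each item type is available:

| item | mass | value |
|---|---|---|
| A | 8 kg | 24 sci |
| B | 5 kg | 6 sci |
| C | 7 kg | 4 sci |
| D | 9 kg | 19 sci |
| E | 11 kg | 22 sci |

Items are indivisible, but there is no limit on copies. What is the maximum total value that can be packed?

Best value-per-unit is A at 24/8; filling with it alone gives 3×24 = 72.
Optimal mix: 3×A + 1×B → mass 29, value 78.

78 sci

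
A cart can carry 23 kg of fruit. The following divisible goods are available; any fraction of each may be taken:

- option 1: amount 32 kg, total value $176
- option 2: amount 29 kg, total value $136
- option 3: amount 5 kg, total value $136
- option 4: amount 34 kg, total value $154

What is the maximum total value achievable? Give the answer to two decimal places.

235.00

Take in order of value per unit:
- option 3 (136/5 per unit): all 5 → value 136, running total 136.00
- option 1 (176/32 per unit): 18 of 32 → value 18×176/32 = 99.0000, running total 235.00
Total 235.00.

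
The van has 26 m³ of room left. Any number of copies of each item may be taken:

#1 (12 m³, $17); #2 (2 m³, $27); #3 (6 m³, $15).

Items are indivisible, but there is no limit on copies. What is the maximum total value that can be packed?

$351

Best value-per-unit is #2 at 27/2, and filling with it alone uses volume 13×2=26. No mix of the others beats 13×27 = 351.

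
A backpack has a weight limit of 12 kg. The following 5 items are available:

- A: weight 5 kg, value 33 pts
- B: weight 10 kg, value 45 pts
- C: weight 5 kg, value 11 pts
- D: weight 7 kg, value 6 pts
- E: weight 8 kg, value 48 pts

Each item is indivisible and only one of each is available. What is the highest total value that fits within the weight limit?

48 pts

This is a 0/1 knapsack; check combinations near the capacity.
- E: weight 8, value 48
- B: weight 10, value 45
- A+C: weight 5+5=10, value 33+11=44
- A+D: weight 5+7=12, value 33+6=39
- A: weight 5, value 33
Best: 48 pts.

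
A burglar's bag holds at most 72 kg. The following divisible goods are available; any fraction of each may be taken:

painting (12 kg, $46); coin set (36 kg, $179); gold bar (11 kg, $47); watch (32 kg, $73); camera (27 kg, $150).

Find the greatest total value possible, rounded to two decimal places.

367.45

Take in order of value per unit:
- camera (150/27 per unit): all 27 → value 150, running total 150.00
- coin set (179/36 per unit): all 36 → value 179, running total 329.00
- gold bar (47/11 per unit): 9 of 11 → value 9×47/11 = 38.4545, running total 367.45
Total 367.45.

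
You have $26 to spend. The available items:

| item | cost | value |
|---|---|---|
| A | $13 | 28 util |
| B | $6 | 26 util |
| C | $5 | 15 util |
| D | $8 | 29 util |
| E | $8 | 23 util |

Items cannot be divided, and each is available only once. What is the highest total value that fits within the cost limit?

78 util

Check high-value combinations within $26:
- B+D+E: cost 6+8+8=22, value 26+29+23=78
- A+C+D: cost 13+5+8=26, value 28+15+29=72
- B+C+D: cost 6+5+8=19, value 26+15+29=70
- A+B+C: cost 13+6+5=24, value 28+26+15=69
- C+D+E: cost 5+8+8=21, value 15+29+23=67
Best: 78 util.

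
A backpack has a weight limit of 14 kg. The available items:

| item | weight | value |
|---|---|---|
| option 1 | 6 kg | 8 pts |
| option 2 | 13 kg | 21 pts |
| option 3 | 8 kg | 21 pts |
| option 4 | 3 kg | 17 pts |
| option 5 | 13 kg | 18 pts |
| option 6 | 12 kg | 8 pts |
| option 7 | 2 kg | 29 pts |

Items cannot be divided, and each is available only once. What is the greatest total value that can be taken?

67 pts

Check high-value combinations within 14 kg:
- option 3+option 4+option 7: weight 8+3+2=13, value 21+17+29=67
- option 1+option 4+option 7: weight 6+3+2=11, value 8+17+29=54
- option 3+option 7: weight 8+2=10, value 21+29=50
- option 4+option 7: weight 3+2=5, value 17+29=46
Best: 67 pts.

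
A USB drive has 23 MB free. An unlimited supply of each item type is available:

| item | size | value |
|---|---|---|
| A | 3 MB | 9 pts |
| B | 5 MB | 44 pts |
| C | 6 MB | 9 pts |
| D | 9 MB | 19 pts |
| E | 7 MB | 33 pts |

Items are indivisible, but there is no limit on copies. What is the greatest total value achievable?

Best value-per-unit is B at 44/5; filling with it alone gives 4×44 = 176.
Optimal mix: 1×A + 4×B → size 23, value 185.

185 pts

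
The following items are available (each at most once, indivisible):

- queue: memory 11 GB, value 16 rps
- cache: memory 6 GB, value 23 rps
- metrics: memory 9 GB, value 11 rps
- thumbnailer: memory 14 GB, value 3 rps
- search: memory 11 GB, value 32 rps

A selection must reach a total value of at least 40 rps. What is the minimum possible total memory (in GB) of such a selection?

Subsets with value ≥ 40, sorted by total memory:
- cache+search: memory 17, value 55
- metrics+search: memory 20, value 43
- queue+search: memory 22, value 48
- cache+metrics+search: memory 26, value 66
Minimum memory: 17 GB.

17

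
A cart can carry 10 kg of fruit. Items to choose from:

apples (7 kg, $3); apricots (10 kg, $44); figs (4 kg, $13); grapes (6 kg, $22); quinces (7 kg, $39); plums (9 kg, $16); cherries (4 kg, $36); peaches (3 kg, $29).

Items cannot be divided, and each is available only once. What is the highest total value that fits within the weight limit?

$68

Check high-value combinations within 10 kg:
- quinces+peaches: weight 7+3=10, value 39+29=68
- cherries+peaches: weight 4+3=7, value 36+29=65
- grapes+cherries: weight 6+4=10, value 22+36=58
Best: $68.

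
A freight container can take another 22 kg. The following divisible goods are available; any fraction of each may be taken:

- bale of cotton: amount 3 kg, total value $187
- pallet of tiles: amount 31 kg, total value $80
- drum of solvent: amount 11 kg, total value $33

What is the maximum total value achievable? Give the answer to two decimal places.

240.65

Take in order of value per unit:
- bale of cotton (187/3 per unit): all 3 → value 187, running total 187.00
- drum of solvent (33/11 per unit): all 11 → value 33, running total 220.00
- pallet of tiles (80/31 per unit): 8 of 31 → value 8×80/31 = 20.6452, running total 240.65
Total 240.65.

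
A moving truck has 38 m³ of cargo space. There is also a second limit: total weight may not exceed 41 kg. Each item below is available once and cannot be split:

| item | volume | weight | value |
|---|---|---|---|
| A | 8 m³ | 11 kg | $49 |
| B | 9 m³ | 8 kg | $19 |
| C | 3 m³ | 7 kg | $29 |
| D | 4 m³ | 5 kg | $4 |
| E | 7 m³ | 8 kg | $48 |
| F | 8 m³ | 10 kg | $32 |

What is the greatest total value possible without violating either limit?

Feasible sets respecting both limits:
- A+C+D+E+F: volume 30, weight 41, value 162
- A+C+E+F: volume 26, weight 36, value 158
- A+B+C+D+E: volume 31, weight 39, value 149
- A+B+E+F: volume 32, weight 37, value 148
Best: $162.

$162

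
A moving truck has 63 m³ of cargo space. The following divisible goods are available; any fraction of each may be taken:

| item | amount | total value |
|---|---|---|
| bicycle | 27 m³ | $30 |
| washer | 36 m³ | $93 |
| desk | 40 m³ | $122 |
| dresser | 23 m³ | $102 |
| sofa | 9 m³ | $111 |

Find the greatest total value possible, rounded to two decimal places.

307.55

Take in order of value per unit:
- sofa (111/9 per unit): all 9 → value 111, running total 111.00
- dresser (102/23 per unit): all 23 → value 102, running total 213.00
- desk (122/40 per unit): 31 of 40 → value 31×122/40 = 94.5500, running total 307.55
Total 307.55.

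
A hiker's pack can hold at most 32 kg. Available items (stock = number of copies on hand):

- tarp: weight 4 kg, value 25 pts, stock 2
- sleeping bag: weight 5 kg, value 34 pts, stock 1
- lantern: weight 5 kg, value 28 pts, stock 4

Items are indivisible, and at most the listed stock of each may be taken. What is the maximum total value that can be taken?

Best selections within weight 32 and stock limits:
- 1×tarp + 1×sleeping bag + 4×lantern: weight 29, value 171
- 2×tarp + 1×sleeping bag + 3×lantern: weight 28, value 168
Best: 171 pts.

171 pts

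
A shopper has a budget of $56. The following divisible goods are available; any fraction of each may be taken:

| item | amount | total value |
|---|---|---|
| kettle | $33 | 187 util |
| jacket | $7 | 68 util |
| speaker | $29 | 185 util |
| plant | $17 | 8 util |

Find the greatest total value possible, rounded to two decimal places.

Take in order of value per unit:
- jacket (68/7 per unit): all 7 → value 68, running total 68.00
- speaker (185/29 per unit): all 29 → value 185, running total 253.00
- kettle (187/33 per unit): 20 of 33 → value 20×187/33 = 113.3333, running total 366.33
Total 366.33.

366.33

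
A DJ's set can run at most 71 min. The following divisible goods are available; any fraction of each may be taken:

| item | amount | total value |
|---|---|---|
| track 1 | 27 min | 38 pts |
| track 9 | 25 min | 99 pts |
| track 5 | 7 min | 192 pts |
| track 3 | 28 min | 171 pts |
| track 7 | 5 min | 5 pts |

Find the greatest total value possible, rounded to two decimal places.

Take in order of value per unit:
- track 5 (192/7 per unit): all 7 → value 192, running total 192.00
- track 3 (171/28 per unit): all 28 → value 171, running total 363.00
- track 9 (99/25 per unit): all 25 → value 99, running total 462.00
- track 1 (38/27 per unit): 11 of 27 → value 11×38/27 = 15.4815, running total 477.48
Total 477.48.

477.48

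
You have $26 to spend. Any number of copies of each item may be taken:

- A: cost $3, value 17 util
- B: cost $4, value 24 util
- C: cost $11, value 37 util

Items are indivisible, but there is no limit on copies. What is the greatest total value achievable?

154 util

Best value-per-unit is B at 24/4; filling with it alone gives 6×24 = 144.
Optimal mix: 2×A + 5×B → cost 26, value 154.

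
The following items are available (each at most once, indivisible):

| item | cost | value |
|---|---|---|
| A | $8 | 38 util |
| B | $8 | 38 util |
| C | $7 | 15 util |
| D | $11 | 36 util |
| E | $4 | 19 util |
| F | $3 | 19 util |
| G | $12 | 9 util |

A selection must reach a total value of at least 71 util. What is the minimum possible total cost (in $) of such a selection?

Subsets with value ≥ 71, sorted by total cost:
- A+E+F: cost 15, value 76
- B+E+F: cost 15, value 76
- A+B: cost 16, value 76
Minimum cost: 15 $.

15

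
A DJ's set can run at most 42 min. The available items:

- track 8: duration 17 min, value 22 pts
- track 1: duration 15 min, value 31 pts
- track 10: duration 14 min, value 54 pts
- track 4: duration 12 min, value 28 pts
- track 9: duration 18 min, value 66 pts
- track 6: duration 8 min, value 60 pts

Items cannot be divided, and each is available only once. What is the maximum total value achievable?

180 pts

This is a 0/1 knapsack; check combinations near the capacity.
- track 10+track 9+track 6: duration 14+18+8=40, value 54+66+60=180
- track 1+track 9+track 6: duration 15+18+8=41, value 31+66+60=157
- track 4+track 9+track 6: duration 12+18+8=38, value 28+66+60=154
- track 1+track 10+track 6: duration 15+14+8=37, value 31+54+60=145
Best: 180 pts.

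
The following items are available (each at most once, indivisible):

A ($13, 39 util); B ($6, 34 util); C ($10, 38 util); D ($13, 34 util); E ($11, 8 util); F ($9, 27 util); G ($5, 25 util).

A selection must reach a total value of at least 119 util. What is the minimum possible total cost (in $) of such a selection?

Subsets with value ≥ 119, sorted by total cost:
- B+C+F+G: cost 30, value 124
- A+B+F+G: cost 33, value 125
Minimum cost: 30 $.

30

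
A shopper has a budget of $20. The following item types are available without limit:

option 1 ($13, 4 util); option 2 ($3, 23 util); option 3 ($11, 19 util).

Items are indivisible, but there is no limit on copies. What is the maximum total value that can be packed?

138 util

Best value-per-unit is option 2 at 23/3, and filling with it alone uses cost 6×3=18. No mix of the others beats 6×23 = 138.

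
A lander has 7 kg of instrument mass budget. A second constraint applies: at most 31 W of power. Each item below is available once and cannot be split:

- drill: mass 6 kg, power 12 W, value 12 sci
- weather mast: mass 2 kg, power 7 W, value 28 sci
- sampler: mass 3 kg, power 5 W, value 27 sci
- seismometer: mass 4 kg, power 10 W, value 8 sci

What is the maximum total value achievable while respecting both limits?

Feasible sets respecting both limits:
- weather mast+sampler: mass 5, power 12, value 55
- weather mast+seismometer: mass 6, power 17, value 36
- sampler+seismometer: mass 7, power 15, value 35
Best: 55 sci.

55 sci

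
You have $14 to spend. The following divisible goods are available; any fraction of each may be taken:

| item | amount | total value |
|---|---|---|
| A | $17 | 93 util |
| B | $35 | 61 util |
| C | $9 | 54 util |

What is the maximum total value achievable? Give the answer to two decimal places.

81.35

Take in order of value per unit:
- C (54/9 per unit): all 9 → value 54, running total 54.00
- A (93/17 per unit): 5 of 17 → value 5×93/17 = 27.3529, running total 81.35
Total 81.35.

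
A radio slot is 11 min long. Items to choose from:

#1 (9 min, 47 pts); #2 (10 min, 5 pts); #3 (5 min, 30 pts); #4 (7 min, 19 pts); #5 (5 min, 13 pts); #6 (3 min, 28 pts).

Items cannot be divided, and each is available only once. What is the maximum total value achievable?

58 pts

Check high-value combinations within 11 min:
- #3+#6: duration 5+3=8, value 30+28=58
- #1: duration 9, value 47
- #4+#6: duration 7+3=10, value 19+28=47
Best: 58 pts.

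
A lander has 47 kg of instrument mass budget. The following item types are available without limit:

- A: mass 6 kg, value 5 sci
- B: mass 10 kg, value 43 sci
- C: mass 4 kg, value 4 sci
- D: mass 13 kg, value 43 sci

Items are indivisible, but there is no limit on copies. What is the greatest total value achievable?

177 sci

Best value-per-unit is B at 43/10; filling with it alone gives 4×43 = 172.
Optimal mix: 1×A + 4×B → mass 46, value 177.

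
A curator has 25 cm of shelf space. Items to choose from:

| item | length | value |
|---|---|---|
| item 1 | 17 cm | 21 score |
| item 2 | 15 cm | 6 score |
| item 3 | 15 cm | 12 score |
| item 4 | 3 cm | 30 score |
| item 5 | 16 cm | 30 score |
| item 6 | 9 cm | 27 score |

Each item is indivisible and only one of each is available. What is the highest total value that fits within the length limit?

Check high-value combinations within 25 cm:
- item 4+item 5: length 3+16=19, value 30+30=60
- item 4+item 6: length 3+9=12, value 30+27=57
- item 5+item 6: length 16+9=25, value 30+27=57
- item 1+item 4: length 17+3=20, value 21+30=51
Best: 60 score.

60 score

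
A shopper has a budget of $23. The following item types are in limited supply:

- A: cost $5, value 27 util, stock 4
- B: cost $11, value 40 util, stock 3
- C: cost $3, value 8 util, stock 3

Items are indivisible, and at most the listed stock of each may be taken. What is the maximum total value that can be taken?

116 util

Best selections within cost 23 and stock limits:
- 4×A + 1×C: cost 23, value 116
- 4×A: cost 20, value 108
- 3×A + 2×C: cost 21, value 97
- 2×A + 1×B: cost 21, value 94
Best: 116 util.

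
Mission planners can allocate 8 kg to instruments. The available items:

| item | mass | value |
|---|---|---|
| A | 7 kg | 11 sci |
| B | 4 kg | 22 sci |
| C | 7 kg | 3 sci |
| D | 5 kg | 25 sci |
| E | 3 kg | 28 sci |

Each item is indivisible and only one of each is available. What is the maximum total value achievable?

Check high-value combinations within 8 kg:
- D+E: mass 5+3=8, value 25+28=53
- B+E: mass 4+3=7, value 22+28=50
- E: mass 3, value 28
Best: 53 sci.

53 sci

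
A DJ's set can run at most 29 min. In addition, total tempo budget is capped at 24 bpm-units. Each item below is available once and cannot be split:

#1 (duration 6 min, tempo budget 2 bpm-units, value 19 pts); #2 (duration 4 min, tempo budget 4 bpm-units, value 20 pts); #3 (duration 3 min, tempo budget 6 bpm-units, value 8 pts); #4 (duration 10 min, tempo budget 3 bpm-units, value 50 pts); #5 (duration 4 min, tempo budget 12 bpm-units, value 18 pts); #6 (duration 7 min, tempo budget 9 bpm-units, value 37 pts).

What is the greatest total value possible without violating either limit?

Feasible sets respecting both limits:
- #1+#2+#4+#6: duration 27, tempo budget 18, value 126
- #2+#3+#4+#6: duration 24, tempo budget 22, value 115
- #1+#3+#4+#6: duration 26, tempo budget 20, value 114
- #1+#2+#4+#5: duration 24, tempo budget 21, value 107
Best: 126 pts.

126 pts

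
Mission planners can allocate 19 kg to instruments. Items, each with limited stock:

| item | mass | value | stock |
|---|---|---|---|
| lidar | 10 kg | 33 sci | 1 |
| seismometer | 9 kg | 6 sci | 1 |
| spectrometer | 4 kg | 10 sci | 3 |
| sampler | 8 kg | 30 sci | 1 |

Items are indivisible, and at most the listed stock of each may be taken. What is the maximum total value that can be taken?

63 sci

Top feasible selections:
- 1×lidar + 1×sampler: mass 18, value 63
- 1×lidar + 2×spectrometer: mass 18, value 53
- 2×spectrometer + 1×sampler: mass 16, value 50
Best: 63 sci.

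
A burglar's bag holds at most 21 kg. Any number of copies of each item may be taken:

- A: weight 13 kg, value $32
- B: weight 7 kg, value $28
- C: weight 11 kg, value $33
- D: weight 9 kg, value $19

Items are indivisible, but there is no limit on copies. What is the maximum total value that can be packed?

$84

Best value-per-unit is B at 28/7, and filling with it alone uses weight 3×7=21. No mix of the others beats 3×28 = 84.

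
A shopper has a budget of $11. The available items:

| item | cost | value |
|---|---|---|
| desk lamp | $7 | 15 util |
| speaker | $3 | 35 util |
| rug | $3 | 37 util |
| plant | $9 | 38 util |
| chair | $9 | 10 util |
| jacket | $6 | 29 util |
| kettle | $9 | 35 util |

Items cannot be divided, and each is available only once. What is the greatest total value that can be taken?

72 util

Check high-value combinations within $11:
- speaker+rug: cost 3+3=6, value 35+37=72
- rug+jacket: cost 3+6=9, value 37+29=66
- speaker+jacket: cost 3+6=9, value 35+29=64
Best: 72 util.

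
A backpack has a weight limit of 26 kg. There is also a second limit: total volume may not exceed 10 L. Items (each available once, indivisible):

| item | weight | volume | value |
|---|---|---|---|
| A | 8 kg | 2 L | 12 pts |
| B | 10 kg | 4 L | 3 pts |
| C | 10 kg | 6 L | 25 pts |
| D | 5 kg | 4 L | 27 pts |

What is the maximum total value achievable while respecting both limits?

Feasible sets respecting both limits:
- C+D: weight 15, volume 10, value 52
- A+B+D: weight 23, volume 10, value 42
- A+D: weight 13, volume 6, value 39
- A+C: weight 18, volume 8, value 37
Best: 52 pts.

52 pts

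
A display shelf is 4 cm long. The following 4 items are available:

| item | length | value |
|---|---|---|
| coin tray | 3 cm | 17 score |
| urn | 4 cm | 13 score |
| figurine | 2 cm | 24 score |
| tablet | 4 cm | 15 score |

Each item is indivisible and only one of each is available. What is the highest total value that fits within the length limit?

Check high-value combinations within 4 cm:
- figurine: length 2, value 24
- coin tray: length 3, value 17
- tablet: length 4, value 15
Best: 24 score.

24 score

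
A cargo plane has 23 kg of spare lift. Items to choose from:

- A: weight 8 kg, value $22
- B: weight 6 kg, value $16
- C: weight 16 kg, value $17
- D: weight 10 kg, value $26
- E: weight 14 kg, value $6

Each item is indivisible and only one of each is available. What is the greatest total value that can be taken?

Check high-value combinations within 23 kg:
- A+D: weight 8+10=18, value 22+26=48
- B+D: weight 6+10=16, value 16+26=42
- A+B: weight 8+6=14, value 22+16=38
- B+C: weight 6+16=22, value 16+17=33
- A+E: weight 8+14=22, value 22+6=28
Best: $48.

$48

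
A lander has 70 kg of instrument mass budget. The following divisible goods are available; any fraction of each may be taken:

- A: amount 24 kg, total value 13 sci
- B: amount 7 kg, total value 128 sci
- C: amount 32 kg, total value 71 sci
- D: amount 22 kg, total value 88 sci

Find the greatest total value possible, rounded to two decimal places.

291.88

Take in order of value per unit:
- B (128/7 per unit): all 7 → value 128, running total 128.00
- D (88/22 per unit): all 22 → value 88, running total 216.00
- C (71/32 per unit): all 32 → value 71, running total 287.00
- A (13/24 per unit): 9 of 24 → value 9×13/24 = 4.8750, running total 291.88
Total 291.88.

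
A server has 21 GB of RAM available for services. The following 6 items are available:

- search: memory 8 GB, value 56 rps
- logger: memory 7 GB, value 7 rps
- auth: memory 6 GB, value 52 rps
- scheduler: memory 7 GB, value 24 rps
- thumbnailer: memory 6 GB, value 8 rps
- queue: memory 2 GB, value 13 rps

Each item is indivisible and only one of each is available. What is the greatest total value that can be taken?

Check high-value combinations within 21 GB:
- search+auth+scheduler: memory 8+6+7=21, value 56+52+24=132
- search+auth+queue: memory 8+6+2=16, value 56+52+13=121
- search+auth+thumbnailer: memory 8+6+6=20, value 56+52+8=116
- search+logger+auth: memory 8+7+6=21, value 56+7+52=115
- search+auth: memory 8+6=14, value 56+52=108
Best: 132 rps.

132 rps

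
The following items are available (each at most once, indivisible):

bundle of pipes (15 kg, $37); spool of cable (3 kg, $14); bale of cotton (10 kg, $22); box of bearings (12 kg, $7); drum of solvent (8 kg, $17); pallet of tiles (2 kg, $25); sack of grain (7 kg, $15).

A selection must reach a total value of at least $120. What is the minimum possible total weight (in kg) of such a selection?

45

Subsets with value ≥ 120, sorted by total weight:
- bundle of pipes+spool of cable+bale of cotton+drum of solvent+pallet of tiles+sack of grain: weight 45, value 130
- bundle of pipes+spool of cable+bale of cotton+box of bearings+pallet of tiles+sack of grain: weight 49, value 120
- bundle of pipes+spool of cable+bale of cotton+box of bearings+drum of solvent+pallet of tiles: weight 50, value 122
Minimum weight: 45 kg.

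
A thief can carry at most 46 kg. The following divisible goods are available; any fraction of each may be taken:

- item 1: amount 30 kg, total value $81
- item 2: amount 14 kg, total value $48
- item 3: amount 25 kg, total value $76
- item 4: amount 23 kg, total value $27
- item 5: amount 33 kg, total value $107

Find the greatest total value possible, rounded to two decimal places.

151.76

Take in order of value per unit:
- item 2 (48/14 per unit): all 14 → value 48, running total 48.00
- item 5 (107/33 per unit): 32 of 33 → value 32×107/33 = 103.7576, running total 151.76
Total 151.76.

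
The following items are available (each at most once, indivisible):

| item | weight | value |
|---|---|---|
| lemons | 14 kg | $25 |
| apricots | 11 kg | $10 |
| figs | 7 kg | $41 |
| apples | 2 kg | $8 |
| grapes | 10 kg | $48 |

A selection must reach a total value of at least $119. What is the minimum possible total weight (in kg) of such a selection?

Subsets with value ≥ 119, sorted by total weight:
- lemons+figs+apples+grapes: weight 33, value 122
- lemons+apricots+figs+grapes: weight 42, value 124
Minimum weight: 33 kg.

33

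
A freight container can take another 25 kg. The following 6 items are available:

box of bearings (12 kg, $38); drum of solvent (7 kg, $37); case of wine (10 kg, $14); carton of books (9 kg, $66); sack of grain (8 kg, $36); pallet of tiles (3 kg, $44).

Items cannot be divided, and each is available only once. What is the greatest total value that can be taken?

This is a 0/1 knapsack; check combinations near the capacity.
- box of bearings+carton of books+pallet of tiles: weight 12+9+3=24, value 38+66+44=148
- drum of solvent+carton of books+pallet of tiles: weight 7+9+3=19, value 37+66+44=147
- carton of books+sack of grain+pallet of tiles: weight 9+8+3=20, value 66+36+44=146
- drum of solvent+carton of books+sack of grain: weight 7+9+8=24, value 37+66+36=139
- case of wine+carton of books+pallet of tiles: weight 10+9+3=22, value 14+66+44=124
Best: $148.

$148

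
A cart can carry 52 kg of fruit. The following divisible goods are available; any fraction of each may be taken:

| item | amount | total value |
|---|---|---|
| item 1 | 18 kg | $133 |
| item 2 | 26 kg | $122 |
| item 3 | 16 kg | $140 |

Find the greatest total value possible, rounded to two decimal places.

357.46

Take in order of value per unit:
- item 3 (140/16 per unit): all 16 → value 140, running total 140.00
- item 1 (133/18 per unit): all 18 → value 133, running total 273.00
- item 2 (122/26 per unit): 18 of 26 → value 18×122/26 = 84.4615, running total 357.46
Total 357.46.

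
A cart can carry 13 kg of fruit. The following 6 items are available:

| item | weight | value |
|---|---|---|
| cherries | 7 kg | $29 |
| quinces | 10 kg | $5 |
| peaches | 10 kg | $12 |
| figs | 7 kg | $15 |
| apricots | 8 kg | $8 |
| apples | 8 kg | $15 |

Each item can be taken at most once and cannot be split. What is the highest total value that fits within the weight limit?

$29

Check high-value combinations within 13 kg:
- cherries: weight 7, value 29
- figs: weight 7, value 15
- apples: weight 8, value 15
- peaches: weight 10, value 12
Best: $29.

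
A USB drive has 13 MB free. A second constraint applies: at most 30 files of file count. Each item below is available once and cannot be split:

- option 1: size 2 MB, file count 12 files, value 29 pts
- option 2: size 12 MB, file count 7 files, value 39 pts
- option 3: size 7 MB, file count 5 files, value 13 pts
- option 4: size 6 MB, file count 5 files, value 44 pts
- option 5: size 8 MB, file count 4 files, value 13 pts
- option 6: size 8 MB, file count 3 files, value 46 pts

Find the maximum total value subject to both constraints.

75 pts

Feasible sets respecting both limits:
- option 1+option 6: size 10, file count 15, value 75
- option 1+option 4: size 8, file count 17, value 73
- option 3+option 4: size 13, file count 10, value 57
- option 6: size 8, file count 3, value 46
Best: 75 pts.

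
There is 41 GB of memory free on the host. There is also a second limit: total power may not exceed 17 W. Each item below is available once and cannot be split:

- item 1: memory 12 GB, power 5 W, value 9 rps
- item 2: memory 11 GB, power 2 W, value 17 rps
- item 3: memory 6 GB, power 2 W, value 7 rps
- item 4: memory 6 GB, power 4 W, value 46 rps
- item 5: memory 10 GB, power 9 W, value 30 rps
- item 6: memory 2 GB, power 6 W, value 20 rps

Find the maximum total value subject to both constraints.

100 rps

Feasible sets respecting both limits:
- item 2+item 3+item 4+item 5: memory 33, power 17, value 100
- item 2+item 4+item 5: memory 27, power 15, value 93
- item 1+item 2+item 4+item 6: memory 31, power 17, value 92
- item 2+item 3+item 4+item 6: memory 25, power 14, value 90
Best: 100 rps.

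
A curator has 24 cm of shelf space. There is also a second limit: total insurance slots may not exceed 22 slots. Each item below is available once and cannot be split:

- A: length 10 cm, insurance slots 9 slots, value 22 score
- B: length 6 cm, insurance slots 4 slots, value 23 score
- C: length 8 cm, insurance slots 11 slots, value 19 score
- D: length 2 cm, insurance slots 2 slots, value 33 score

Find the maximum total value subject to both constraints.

Feasible sets respecting both limits:
- A+B+D: length 18, insurance slots 15, value 78
- B+C+D: length 16, insurance slots 17, value 75
- A+C+D: length 20, insurance slots 22, value 74
- B+D: length 8, insurance slots 6, value 56
Best: 78 score.

78 score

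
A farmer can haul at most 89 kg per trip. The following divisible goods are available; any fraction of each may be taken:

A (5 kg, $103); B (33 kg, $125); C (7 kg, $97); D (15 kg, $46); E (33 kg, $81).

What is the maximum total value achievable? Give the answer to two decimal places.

442.18

Take in order of value per unit:
- A (103/5 per unit): all 5 → value 103, running total 103.00
- C (97/7 per unit): all 7 → value 97, running total 200.00
- B (125/33 per unit): all 33 → value 125, running total 325.00
- D (46/15 per unit): all 15 → value 46, running total 371.00
- E (81/33 per unit): 29 of 33 → value 29×81/33 = 71.1818, running total 442.18
Total 442.18.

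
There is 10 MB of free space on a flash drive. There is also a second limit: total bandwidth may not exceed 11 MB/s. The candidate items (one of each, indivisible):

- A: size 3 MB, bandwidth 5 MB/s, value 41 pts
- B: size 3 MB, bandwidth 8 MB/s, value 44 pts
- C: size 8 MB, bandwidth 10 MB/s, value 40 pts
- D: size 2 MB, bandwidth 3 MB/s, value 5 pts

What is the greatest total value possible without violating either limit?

Feasible sets respecting both limits:
- B+D: size 5, bandwidth 11, value 49
- A+D: size 5, bandwidth 8, value 46
- B: size 3, bandwidth 8, value 44
Best: 49 pts.

49 pts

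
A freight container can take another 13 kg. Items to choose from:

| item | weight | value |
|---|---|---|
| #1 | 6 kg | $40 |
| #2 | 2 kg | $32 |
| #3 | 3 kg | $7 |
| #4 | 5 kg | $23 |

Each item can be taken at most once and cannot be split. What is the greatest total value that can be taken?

Check high-value combinations within 13 kg:
- #1+#2+#4: weight 6+2+5=13, value 40+32+23=95
- #1+#2+#3: weight 6+2+3=11, value 40+32+7=79
- #1+#2: weight 6+2=8, value 40+32=72
- #1+#4: weight 6+5=11, value 40+23=63
- #2+#3+#4: weight 2+3+5=10, value 32+7+23=62
Best: $95.

$95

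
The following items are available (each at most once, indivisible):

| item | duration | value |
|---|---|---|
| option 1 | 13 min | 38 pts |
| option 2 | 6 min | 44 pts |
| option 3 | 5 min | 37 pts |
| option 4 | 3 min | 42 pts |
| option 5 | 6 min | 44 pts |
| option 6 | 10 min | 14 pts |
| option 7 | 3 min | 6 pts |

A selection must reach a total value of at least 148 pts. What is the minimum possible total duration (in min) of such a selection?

Subsets with value ≥ 148, sorted by total duration:
- option 2+option 3+option 4+option 5: duration 20, value 167
- option 2+option 3+option 4+option 5+option 7: duration 23, value 173
- option 1+option 2+option 3+option 4: duration 27, value 161
Minimum duration: 20 min.

20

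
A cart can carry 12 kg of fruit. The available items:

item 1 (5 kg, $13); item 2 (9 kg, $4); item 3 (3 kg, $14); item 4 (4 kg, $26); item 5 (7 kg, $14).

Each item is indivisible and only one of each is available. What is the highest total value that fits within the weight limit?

Check high-value combinations within 12 kg:
- item 1+item 3+item 4: weight 5+3+4=12, value 13+14+26=53
- item 3+item 4: weight 3+4=7, value 14+26=40
- item 4+item 5: weight 4+7=11, value 26+14=40
- item 1+item 4: weight 5+4=9, value 13+26=39
Best: $53.

$53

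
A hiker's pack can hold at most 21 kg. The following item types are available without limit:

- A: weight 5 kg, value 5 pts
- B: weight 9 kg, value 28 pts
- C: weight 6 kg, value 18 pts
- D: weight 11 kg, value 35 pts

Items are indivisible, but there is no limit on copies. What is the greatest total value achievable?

64 pts

Best value-per-unit is D at 35/11; filling with it alone gives 1×35 = 35.
Optimal mix: 1×B + 2×C → weight 21, value 64.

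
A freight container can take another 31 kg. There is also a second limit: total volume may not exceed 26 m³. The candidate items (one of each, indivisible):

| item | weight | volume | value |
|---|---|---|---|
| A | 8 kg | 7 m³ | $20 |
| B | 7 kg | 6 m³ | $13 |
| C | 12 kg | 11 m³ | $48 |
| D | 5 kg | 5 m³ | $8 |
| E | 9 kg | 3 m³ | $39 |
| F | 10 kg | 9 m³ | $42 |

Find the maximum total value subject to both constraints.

Feasible sets respecting both limits:
- C+E+F: weight 31, volume 23, value 129
- A+C+E: weight 29, volume 21, value 107
- B+C+F: weight 29, volume 26, value 103
- B+D+E+F: weight 31, volume 23, value 102
Best: $129.

$129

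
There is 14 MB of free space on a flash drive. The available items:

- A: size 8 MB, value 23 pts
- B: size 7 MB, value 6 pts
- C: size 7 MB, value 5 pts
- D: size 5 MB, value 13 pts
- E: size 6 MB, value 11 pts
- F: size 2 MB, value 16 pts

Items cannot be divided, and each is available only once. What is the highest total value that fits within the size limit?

40 pts

Check high-value combinations within 14 MB:
- D+E+F: size 5+6+2=13, value 13+11+16=40
- A+F: size 8+2=10, value 23+16=39
- A+D: size 8+5=13, value 23+13=36
- B+D+F: size 7+5+2=14, value 6+13+16=35
Best: 40 pts.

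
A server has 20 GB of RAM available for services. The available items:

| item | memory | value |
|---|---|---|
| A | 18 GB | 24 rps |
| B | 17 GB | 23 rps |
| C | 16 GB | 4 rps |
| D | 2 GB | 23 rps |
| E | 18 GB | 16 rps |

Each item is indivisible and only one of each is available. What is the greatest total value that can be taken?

Check high-value combinations within 20 GB:
- A+D: memory 18+2=20, value 24+23=47
- B+D: memory 17+2=19, value 23+23=46
- D+E: memory 2+18=20, value 23+16=39
- C+D: memory 16+2=18, value 4+23=27
Best: 47 rps.

47 rps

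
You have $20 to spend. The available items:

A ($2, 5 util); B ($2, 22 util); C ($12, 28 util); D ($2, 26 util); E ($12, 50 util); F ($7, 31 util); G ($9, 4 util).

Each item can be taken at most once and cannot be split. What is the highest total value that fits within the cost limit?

103 util

This is a 0/1 knapsack; check combinations near the capacity.
- A+B+D+E: cost 2+2+2+12=18, value 5+22+26+50=103
- B+D+E: cost 2+2+12=16, value 22+26+50=98
- A+B+D+F: cost 2+2+2+7=13, value 5+22+26+31=84
Best: 103 util.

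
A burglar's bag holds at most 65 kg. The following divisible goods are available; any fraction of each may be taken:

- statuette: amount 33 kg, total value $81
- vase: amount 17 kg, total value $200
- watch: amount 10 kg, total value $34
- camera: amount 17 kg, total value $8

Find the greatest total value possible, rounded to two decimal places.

Take in order of value per unit:
- vase (200/17 per unit): all 17 → value 200, running total 200.00
- watch (34/10 per unit): all 10 → value 34, running total 234.00
- statuette (81/33 per unit): all 33 → value 81, running total 315.00
- camera (8/17 per unit): 5 of 17 → value 5×8/17 = 2.3529, running total 317.35
Total 317.35.

317.35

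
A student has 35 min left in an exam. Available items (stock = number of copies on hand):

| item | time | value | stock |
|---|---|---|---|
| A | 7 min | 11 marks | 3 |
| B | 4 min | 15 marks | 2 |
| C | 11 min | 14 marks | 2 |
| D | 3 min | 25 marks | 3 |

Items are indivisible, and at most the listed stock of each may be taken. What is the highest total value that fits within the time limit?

Best selections within time 35 and stock limits:
- 1×A + 2×B + 1×C + 3×D: time 35, value 130
- 2×A + 2×B + 3×D: time 31, value 127
Best: 130 marks.

130 marks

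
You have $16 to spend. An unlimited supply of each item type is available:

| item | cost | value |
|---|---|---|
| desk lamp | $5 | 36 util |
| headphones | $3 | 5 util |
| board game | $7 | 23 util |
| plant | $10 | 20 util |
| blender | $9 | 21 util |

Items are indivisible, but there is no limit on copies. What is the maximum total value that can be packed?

108 util

Best value-per-unit is desk lamp at 36/5, and filling with it alone uses cost 3×5=15. No mix of the others beats 3×36 = 108.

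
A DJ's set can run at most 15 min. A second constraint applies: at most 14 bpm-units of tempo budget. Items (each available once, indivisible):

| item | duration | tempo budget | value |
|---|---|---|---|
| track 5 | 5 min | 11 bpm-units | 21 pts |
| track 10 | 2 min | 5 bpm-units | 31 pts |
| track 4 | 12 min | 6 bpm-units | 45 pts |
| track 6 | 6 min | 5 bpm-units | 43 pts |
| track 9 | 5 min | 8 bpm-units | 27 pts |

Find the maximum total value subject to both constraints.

Feasible sets respecting both limits:
- track 10+track 4: duration 14, tempo budget 11, value 76
- track 10+track 6: duration 8, tempo budget 10, value 74
- track 6+track 9: duration 11, tempo budget 13, value 70
- track 10+track 9: duration 7, tempo budget 13, value 58
Best: 76 pts.

76 pts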